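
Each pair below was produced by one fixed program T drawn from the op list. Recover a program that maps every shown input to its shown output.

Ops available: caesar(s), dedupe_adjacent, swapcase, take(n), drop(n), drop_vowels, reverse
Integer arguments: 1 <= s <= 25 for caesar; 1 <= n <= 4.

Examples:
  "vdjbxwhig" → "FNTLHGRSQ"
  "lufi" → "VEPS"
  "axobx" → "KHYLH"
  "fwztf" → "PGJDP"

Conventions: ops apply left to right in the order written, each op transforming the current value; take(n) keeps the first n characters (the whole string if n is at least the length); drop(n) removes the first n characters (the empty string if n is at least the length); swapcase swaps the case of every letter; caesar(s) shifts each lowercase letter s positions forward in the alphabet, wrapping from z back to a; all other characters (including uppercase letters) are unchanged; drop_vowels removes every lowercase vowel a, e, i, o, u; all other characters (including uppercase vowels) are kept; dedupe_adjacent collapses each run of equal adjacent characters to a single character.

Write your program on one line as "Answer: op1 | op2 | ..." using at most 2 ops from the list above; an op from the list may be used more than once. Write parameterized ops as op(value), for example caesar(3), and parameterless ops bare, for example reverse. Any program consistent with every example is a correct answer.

caesar(10) | swapcase

Check, running the answer program on each example:
  "vdjbxwhig" -> "fntlhgrsq" -> "FNTLHGRSQ"
  "lufi" -> "veps" -> "VEPS"
  "axobx" -> "khylh" -> "KHYLH"
  "fwztf" -> "pgjdp" -> "PGJDP"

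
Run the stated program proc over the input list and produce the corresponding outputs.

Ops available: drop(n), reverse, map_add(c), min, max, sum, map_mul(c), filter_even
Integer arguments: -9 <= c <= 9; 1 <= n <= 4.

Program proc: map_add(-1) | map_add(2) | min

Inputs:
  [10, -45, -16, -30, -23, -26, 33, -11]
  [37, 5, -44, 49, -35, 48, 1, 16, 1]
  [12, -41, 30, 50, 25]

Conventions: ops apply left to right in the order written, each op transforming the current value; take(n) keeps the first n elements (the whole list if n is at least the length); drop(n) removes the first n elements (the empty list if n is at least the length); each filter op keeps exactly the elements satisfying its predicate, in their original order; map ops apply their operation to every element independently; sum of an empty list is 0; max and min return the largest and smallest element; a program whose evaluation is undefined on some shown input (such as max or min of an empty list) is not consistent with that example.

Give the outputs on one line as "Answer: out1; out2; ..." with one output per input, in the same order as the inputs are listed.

Execution, op by op:
  [10, -45, -16, -30, -23, -26, 33, -11] -> [9, -46, -17, -31, -24, -27, 32, -12] -> [11, -44, -15, -29, -22, -25, 34, -10] -> -44
  [37, 5, -44, 49, -35, 48, 1, 16, 1] -> [36, 4, -45, 48, -36, 47, 0, 15, 0] -> [38, 6, -43, 50, -34, 49, 2, 17, 2] -> -43
  [12, -41, 30, 50, 25] -> [11, -42, 29, 49, 24] -> [13, -40, 31, 51, 26] -> -40

-44; -43; -40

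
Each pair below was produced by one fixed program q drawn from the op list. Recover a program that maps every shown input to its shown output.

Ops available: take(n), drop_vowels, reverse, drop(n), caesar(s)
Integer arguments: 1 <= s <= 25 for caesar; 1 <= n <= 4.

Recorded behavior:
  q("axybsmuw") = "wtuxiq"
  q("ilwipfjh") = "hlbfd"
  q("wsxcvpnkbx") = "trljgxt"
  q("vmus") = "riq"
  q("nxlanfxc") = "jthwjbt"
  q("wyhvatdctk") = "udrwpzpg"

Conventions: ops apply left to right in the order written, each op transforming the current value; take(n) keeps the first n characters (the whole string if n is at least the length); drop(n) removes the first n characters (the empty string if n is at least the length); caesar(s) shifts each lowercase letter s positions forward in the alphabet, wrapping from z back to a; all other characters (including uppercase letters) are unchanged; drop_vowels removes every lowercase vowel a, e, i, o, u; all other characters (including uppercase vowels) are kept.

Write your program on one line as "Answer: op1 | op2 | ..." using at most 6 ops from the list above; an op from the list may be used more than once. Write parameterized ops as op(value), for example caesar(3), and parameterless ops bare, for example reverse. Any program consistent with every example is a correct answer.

caesar(12) | drop_vowels | reverse | caesar(10) | reverse

Check, running the answer program on each example:
  "axybsmuw" -> "mjkneygi" -> "mjknyg" -> "gynkjm" -> "qixutw" -> "wtuxiq"
  "ilwipfjh" -> "uxiubrvt" -> "xbrvt" -> "tvrbx" -> "dfblh" -> "hlbfd"
  "wsxcvpnkbx" -> "iejohbzwnj" -> "jhbzwnj" -> "jnwzbhj" -> "txgjlrt" -> "trljgxt"
  "vmus" -> "hyge" -> "hyg" -> "gyh" -> "qir" -> "riq"
  "nxlanfxc" -> "zjxmzrjo" -> "zjxmzrj" -> "jrzmxjz" -> "tbjwhtj" -> "jthwjbt"
  "wyhvatdctk" -> "ikthmfpofw" -> "kthmfpfw" -> "wfpfmhtk" -> "gpzpwrdu" -> "udrwpzpg"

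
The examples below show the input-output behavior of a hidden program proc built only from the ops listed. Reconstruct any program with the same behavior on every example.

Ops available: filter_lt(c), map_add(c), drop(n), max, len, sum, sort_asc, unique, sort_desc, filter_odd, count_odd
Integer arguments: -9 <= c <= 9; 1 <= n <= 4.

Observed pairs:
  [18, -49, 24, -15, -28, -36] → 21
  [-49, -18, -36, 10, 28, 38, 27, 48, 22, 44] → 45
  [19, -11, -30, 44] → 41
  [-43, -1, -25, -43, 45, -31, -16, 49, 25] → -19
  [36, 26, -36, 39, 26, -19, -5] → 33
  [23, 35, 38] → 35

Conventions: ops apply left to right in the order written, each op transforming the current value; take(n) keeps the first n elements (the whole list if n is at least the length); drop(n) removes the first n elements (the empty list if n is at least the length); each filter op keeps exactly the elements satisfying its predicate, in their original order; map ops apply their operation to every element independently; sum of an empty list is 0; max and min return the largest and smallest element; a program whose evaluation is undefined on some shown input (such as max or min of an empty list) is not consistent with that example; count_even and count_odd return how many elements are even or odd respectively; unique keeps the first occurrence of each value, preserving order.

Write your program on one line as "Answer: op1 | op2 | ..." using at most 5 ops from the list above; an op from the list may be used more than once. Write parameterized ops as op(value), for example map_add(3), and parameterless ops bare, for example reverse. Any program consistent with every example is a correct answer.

unique | map_add(-3) | filter_odd | max

Check, running the answer program on each example:
  [18, -49, 24, -15, -28, -36] -> [18, -49, 24, -15, -28, -36] -> [15, -52, 21, -18, -31, -39] -> [15, 21, -31, -39] -> 21
  [-49, -18, -36, 10, 28, 38, 27, 48, 22, 44] -> [-49, -18, -36, 10, 28, 38, 27, 48, 22, 44] -> [-52, -21, -39, 7, 25, 35, 24, 45, 19, 41] -> [-21, -39, 7, 25, 35, 45, 19, 41] -> 45
  [19, -11, -30, 44] -> [19, -11, -30, 44] -> [16, -14, -33, 41] -> [-33, 41] -> 41
  [-43, -1, -25, -43, 45, -31, -16, 49, 25] -> [-43, -1, -25, 45, -31, -16, 49, 25] -> [-46, -4, -28, 42, -34, -19, 46, 22] -> [-19] -> -19
  [36, 26, -36, 39, 26, -19, -5] -> [36, 26, -36, 39, -19, -5] -> [33, 23, -39, 36, -22, -8] -> [33, 23, -39] -> 33
  [23, 35, 38] -> [23, 35, 38] -> [20, 32, 35] -> [35] -> 35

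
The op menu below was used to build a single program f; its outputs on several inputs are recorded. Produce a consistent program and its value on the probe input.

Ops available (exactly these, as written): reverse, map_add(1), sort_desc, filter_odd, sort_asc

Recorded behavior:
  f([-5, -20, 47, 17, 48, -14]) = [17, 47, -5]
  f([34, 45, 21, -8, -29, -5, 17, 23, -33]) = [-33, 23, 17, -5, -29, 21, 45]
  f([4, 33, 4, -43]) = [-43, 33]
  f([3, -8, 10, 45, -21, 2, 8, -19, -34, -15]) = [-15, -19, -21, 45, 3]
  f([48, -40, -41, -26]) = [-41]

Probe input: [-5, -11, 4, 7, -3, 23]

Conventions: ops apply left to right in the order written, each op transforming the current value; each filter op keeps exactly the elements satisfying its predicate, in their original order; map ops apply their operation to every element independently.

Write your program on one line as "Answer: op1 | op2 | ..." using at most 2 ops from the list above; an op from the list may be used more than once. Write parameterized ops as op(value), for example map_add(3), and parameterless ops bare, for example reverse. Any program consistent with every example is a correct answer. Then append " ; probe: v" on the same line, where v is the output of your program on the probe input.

filter_odd | reverse ; probe: [23, -3, 7, -11, -5]

Check, running the answer program on each example:
  [-5, -20, 47, 17, 48, -14] -> [-5, 47, 17] -> [17, 47, -5]
  [34, 45, 21, -8, -29, -5, 17, 23, -33] -> [45, 21, -29, -5, 17, 23, -33] -> [-33, 23, 17, -5, -29, 21, 45]
  [4, 33, 4, -43] -> [33, -43] -> [-43, 33]
  [3, -8, 10, 45, -21, 2, 8, -19, -34, -15] -> [3, 45, -21, -19, -15] -> [-15, -19, -21, 45, 3]
  [48, -40, -41, -26] -> [-41] -> [-41]
  probe: [-5, -11, 4, 7, -3, 23] -> [-5, -11, 7, -3, 23] -> [23, -3, 7, -11, -5]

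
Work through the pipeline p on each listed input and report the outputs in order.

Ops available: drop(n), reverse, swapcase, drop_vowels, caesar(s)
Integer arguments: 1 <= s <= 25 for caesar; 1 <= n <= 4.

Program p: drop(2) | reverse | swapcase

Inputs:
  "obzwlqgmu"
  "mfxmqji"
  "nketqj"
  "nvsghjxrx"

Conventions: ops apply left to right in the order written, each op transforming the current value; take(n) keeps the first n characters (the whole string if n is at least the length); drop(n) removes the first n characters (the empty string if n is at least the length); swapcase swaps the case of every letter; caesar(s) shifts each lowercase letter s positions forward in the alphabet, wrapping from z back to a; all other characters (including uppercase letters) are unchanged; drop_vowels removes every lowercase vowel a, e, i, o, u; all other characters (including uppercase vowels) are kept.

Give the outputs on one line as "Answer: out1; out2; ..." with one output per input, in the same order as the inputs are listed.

"UMGQLWZ"; "IJQMX"; "JQTE"; "XRXJHGS"

Execution, op by op:
  "obzwlqgmu" -> "zwlqgmu" -> "umgqlwz" -> "UMGQLWZ"
  "mfxmqji" -> "xmqji" -> "ijqmx" -> "IJQMX"
  "nketqj" -> "etqj" -> "jqte" -> "JQTE"
  "nvsghjxrx" -> "sghjxrx" -> "xrxjhgs" -> "XRXJHGS"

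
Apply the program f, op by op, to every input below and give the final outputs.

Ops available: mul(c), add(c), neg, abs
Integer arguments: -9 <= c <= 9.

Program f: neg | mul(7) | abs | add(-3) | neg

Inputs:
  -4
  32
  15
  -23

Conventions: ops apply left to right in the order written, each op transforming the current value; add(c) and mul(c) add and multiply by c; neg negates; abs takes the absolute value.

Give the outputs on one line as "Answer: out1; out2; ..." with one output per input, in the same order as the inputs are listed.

Execution, op by op:
  -4 -> 4 -> 28 -> 28 -> 25 -> -25
  32 -> -32 -> -224 -> 224 -> 221 -> -221
  15 -> -15 -> -105 -> 105 -> 102 -> -102
  -23 -> 23 -> 161 -> 161 -> 158 -> -158

-25; -221; -102; -158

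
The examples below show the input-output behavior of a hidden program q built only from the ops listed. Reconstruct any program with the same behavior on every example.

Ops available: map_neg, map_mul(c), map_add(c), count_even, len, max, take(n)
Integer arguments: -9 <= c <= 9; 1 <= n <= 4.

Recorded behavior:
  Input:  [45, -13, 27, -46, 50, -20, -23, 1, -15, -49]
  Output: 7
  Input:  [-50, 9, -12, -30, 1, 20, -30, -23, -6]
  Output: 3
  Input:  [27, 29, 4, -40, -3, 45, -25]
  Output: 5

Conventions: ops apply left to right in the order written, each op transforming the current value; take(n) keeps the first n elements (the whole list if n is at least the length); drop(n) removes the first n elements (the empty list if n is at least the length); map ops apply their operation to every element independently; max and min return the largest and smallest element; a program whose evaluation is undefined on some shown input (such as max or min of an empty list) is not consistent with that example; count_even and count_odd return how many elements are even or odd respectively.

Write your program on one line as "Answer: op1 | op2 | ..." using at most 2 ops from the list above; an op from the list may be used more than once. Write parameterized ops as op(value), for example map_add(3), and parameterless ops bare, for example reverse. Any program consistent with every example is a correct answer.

map_add(-3) | count_even

Check, running the answer program on each example:
  [45, -13, 27, -46, 50, -20, -23, 1, -15, -49] -> [42, -16, 24, -49, 47, -23, -26, -2, -18, -52] -> 7
  [-50, 9, -12, -30, 1, 20, -30, -23, -6] -> [-53, 6, -15, -33, -2, 17, -33, -26, -9] -> 3
  [27, 29, 4, -40, -3, 45, -25] -> [24, 26, 1, -43, -6, 42, -28] -> 5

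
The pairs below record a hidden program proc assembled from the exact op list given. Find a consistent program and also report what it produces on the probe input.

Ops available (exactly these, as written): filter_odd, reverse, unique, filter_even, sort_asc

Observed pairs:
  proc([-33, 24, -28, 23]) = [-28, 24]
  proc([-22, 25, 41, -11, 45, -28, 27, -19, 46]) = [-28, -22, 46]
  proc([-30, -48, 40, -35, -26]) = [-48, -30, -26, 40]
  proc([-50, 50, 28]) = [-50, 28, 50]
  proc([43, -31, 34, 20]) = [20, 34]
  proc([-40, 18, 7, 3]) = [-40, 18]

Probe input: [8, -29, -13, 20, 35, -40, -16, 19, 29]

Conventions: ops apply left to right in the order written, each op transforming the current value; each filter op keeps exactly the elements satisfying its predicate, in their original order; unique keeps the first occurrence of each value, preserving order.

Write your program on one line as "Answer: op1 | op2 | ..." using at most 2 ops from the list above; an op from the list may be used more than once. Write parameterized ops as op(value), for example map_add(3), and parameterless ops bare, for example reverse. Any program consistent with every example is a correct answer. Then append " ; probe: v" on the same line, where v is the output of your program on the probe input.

filter_even | sort_asc ; probe: [-40, -16, 8, 20]

Check, running the answer program on each example:
  [-33, 24, -28, 23] -> [24, -28] -> [-28, 24]
  [-22, 25, 41, -11, 45, -28, 27, -19, 46] -> [-22, -28, 46] -> [-28, -22, 46]
  [-30, -48, 40, -35, -26] -> [-30, -48, 40, -26] -> [-48, -30, -26, 40]
  [-50, 50, 28] -> [-50, 50, 28] -> [-50, 28, 50]
  [43, -31, 34, 20] -> [34, 20] -> [20, 34]
  [-40, 18, 7, 3] -> [-40, 18] -> [-40, 18]
  probe: [8, -29, -13, 20, 35, -40, -16, 19, 29] -> [8, 20, -40, -16] -> [-40, -16, 8, 20]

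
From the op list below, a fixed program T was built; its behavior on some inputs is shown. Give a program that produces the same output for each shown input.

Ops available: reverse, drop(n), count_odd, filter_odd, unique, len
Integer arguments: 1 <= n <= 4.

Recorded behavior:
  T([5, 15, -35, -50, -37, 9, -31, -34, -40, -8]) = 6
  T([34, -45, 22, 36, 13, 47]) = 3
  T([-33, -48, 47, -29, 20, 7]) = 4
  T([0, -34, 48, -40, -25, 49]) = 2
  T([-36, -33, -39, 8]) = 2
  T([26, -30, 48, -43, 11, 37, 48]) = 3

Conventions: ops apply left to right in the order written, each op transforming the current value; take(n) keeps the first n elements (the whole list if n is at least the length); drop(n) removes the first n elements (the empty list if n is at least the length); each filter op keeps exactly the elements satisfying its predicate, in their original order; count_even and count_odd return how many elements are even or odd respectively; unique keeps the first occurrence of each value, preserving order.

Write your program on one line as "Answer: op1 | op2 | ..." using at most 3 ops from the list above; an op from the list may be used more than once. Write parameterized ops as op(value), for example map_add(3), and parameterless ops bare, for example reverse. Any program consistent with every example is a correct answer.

filter_odd | len

Check, running the answer program on each example:
  [5, 15, -35, -50, -37, 9, -31, -34, -40, -8] -> [5, 15, -35, -37, 9, -31] -> 6
  [34, -45, 22, 36, 13, 47] -> [-45, 13, 47] -> 3
  [-33, -48, 47, -29, 20, 7] -> [-33, 47, -29, 7] -> 4
  [0, -34, 48, -40, -25, 49] -> [-25, 49] -> 2
  [-36, -33, -39, 8] -> [-33, -39] -> 2
  [26, -30, 48, -43, 11, 37, 48] -> [-43, 11, 37] -> 3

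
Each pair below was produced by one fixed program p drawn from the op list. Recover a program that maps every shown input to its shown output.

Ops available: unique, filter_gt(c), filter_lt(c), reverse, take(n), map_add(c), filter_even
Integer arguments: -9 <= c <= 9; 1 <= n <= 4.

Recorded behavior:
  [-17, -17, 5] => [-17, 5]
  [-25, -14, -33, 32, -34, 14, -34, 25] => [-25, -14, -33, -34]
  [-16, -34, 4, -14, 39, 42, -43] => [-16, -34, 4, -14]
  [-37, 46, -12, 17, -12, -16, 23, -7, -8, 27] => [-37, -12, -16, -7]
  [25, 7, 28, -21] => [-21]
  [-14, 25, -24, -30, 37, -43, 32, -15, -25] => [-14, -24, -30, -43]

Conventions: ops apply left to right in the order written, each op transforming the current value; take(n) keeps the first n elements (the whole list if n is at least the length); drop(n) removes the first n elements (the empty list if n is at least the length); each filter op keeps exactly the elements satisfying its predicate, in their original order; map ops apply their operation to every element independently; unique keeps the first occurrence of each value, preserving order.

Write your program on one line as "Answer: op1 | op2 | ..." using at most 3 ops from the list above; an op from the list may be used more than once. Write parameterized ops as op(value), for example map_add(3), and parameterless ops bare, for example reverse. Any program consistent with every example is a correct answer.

filter_lt(6) | unique | take(4)

Check, running the answer program on each example:
  [-17, -17, 5] -> [-17, -17, 5] -> [-17, 5] -> [-17, 5]
  [-25, -14, -33, 32, -34, 14, -34, 25] -> [-25, -14, -33, -34, -34] -> [-25, -14, -33, -34] -> [-25, -14, -33, -34]
  [-16, -34, 4, -14, 39, 42, -43] -> [-16, -34, 4, -14, -43] -> [-16, -34, 4, -14, -43] -> [-16, -34, 4, -14]
  [-37, 46, -12, 17, -12, -16, 23, -7, -8, 27] -> [-37, -12, -12, -16, -7, -8] -> [-37, -12, -16, -7, -8] -> [-37, -12, -16, -7]
  [25, 7, 28, -21] -> [-21] -> [-21] -> [-21]
  [-14, 25, -24, -30, 37, -43, 32, -15, -25] -> [-14, -24, -30, -43, -15, -25] -> [-14, -24, -30, -43, -15, -25] -> [-14, -24, -30, -43]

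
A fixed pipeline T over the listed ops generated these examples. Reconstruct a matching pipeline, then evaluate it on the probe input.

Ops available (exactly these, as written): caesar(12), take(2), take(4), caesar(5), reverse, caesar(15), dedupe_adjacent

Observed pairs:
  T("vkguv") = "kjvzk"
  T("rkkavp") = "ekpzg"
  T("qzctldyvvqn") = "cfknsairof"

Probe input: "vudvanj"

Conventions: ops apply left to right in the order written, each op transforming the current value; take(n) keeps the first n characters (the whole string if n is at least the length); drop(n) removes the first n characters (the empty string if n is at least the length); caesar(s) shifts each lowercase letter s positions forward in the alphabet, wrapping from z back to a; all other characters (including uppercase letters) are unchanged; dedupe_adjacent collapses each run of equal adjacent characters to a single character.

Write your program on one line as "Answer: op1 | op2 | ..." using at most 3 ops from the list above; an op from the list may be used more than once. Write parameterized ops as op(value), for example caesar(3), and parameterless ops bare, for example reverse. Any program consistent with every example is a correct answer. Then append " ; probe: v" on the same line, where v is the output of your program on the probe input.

caesar(15) | dedupe_adjacent | reverse ; probe: "ycpksjk"

Check, running the answer program on each example:
  "vkguv" -> "kzvjk" -> "kzvjk" -> "kjvzk"
  "rkkavp" -> "gzzpke" -> "gzpke" -> "ekpzg"
  "qzctldyvvqn" -> "foriasnkkfc" -> "foriasnkfc" -> "cfknsairof"
  probe: "vudvanj" -> "kjskpcy" -> "kjskpcy" -> "ycpksjk"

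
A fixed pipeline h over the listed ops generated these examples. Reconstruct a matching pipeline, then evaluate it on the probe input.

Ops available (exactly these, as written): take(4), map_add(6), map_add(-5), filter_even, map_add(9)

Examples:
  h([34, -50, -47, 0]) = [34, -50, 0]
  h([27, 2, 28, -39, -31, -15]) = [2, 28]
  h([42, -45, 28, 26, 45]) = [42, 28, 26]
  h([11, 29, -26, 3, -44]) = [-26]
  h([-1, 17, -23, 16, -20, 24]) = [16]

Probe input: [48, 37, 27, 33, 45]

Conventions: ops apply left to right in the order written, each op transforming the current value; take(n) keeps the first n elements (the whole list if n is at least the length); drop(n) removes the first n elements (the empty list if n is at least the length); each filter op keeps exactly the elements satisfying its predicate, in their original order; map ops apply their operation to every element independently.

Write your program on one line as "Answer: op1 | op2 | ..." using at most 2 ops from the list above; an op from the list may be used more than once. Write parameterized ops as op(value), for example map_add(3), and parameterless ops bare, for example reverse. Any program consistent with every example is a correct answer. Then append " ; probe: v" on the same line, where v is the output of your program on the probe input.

take(4) | filter_even ; probe: [48]

Check, running the answer program on each example:
  [34, -50, -47, 0] -> [34, -50, -47, 0] -> [34, -50, 0]
  [27, 2, 28, -39, -31, -15] -> [27, 2, 28, -39] -> [2, 28]
  [42, -45, 28, 26, 45] -> [42, -45, 28, 26] -> [42, 28, 26]
  [11, 29, -26, 3, -44] -> [11, 29, -26, 3] -> [-26]
  [-1, 17, -23, 16, -20, 24] -> [-1, 17, -23, 16] -> [16]
  probe: [48, 37, 27, 33, 45] -> [48, 37, 27, 33] -> [48]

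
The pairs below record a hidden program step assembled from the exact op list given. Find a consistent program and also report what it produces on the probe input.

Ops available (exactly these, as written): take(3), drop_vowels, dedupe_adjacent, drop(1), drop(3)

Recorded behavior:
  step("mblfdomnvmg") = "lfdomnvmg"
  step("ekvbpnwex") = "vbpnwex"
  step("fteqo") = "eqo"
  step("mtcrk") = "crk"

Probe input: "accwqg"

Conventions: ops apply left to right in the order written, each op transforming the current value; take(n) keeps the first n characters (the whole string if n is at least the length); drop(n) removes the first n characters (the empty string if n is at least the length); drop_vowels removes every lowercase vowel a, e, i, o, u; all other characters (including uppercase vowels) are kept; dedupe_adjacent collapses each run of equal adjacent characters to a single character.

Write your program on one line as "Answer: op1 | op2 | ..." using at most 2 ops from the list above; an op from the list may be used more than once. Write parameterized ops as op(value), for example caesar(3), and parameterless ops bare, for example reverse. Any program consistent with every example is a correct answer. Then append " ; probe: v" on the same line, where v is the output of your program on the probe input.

drop(1) | drop(1) ; probe: "cwqg"

Check, running the answer program on each example:
  "mblfdomnvmg" -> "blfdomnvmg" -> "lfdomnvmg"
  "ekvbpnwex" -> "kvbpnwex" -> "vbpnwex"
  "fteqo" -> "teqo" -> "eqo"
  "mtcrk" -> "tcrk" -> "crk"
  probe: "accwqg" -> "ccwqg" -> "cwqg"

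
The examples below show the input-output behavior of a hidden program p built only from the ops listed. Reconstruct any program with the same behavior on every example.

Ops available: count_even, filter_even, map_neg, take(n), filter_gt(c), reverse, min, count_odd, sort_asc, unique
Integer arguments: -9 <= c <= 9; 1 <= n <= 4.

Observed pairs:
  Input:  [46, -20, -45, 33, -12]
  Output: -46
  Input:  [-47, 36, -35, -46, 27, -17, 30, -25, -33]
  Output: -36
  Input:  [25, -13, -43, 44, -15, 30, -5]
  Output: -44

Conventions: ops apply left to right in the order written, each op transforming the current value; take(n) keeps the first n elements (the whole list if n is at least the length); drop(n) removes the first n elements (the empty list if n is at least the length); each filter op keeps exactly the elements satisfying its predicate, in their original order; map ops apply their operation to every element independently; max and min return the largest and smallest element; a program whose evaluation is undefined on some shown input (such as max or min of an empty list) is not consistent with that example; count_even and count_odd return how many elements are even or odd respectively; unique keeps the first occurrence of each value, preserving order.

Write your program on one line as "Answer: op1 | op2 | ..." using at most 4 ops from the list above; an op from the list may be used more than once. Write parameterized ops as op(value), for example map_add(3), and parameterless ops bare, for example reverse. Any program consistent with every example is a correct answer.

filter_even | map_neg | min

Check, running the answer program on each example:
  [46, -20, -45, 33, -12] -> [46, -20, -12] -> [-46, 20, 12] -> -46
  [-47, 36, -35, -46, 27, -17, 30, -25, -33] -> [36, -46, 30] -> [-36, 46, -30] -> -36
  [25, -13, -43, 44, -15, 30, -5] -> [44, 30] -> [-44, -30] -> -44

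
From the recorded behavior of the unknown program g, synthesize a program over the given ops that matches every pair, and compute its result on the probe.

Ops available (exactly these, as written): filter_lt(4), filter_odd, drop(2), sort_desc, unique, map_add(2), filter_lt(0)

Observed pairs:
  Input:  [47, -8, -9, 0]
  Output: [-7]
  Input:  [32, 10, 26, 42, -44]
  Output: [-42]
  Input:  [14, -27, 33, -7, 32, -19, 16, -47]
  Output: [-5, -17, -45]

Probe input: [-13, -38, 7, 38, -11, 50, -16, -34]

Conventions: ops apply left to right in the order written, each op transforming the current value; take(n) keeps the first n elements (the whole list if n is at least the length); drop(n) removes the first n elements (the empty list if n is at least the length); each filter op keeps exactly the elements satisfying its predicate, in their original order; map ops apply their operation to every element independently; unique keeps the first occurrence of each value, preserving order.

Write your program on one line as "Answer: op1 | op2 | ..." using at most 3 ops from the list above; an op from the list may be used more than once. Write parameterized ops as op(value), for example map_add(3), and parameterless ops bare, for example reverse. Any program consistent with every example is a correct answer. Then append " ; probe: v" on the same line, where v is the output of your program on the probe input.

drop(2) | filter_lt(0) | map_add(2) ; probe: [-9, -14, -32]

Check, running the answer program on each example:
  [47, -8, -9, 0] -> [-9, 0] -> [-9] -> [-7]
  [32, 10, 26, 42, -44] -> [26, 42, -44] -> [-44] -> [-42]
  [14, -27, 33, -7, 32, -19, 16, -47] -> [33, -7, 32, -19, 16, -47] -> [-7, -19, -47] -> [-5, -17, -45]
  probe: [-13, -38, 7, 38, -11, 50, -16, -34] -> [7, 38, -11, 50, -16, -34] -> [-11, -16, -34] -> [-9, -14, -32]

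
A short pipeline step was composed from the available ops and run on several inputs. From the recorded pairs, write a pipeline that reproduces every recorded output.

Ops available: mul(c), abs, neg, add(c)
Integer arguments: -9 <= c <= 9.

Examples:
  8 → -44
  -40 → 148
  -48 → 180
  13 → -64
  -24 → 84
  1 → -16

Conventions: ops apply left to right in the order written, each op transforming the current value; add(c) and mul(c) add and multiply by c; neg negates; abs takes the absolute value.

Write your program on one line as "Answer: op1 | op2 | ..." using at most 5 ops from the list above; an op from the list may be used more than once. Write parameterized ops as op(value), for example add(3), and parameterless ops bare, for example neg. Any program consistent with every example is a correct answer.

neg | add(-7) | add(4) | mul(4)

Check, running the answer program on each example:
  8 -> -8 -> -15 -> -11 -> -44
  -40 -> 40 -> 33 -> 37 -> 148
  -48 -> 48 -> 41 -> 45 -> 180
  13 -> -13 -> -20 -> -16 -> -64
  -24 -> 24 -> 17 -> 21 -> 84
  1 -> -1 -> -8 -> -4 -> -16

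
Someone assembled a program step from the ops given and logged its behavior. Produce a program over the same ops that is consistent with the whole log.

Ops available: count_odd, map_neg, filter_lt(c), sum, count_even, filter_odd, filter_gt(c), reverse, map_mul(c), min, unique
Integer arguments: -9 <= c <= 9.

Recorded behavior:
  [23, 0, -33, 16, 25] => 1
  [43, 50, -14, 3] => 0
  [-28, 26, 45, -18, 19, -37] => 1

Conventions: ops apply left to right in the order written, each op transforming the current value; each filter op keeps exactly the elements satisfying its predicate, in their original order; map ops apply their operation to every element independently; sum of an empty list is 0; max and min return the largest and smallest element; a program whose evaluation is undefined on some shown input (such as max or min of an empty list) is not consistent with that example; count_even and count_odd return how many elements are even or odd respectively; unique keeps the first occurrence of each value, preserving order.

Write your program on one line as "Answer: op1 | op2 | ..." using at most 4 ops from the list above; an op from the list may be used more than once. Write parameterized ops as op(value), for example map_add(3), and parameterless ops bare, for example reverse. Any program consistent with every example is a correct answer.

map_mul(5) | map_neg | filter_gt(-3) | count_odd

Check, running the answer program on each example:
  [23, 0, -33, 16, 25] -> [115, 0, -165, 80, 125] -> [-115, 0, 165, -80, -125] -> [0, 165] -> 1
  [43, 50, -14, 3] -> [215, 250, -70, 15] -> [-215, -250, 70, -15] -> [70] -> 0
  [-28, 26, 45, -18, 19, -37] -> [-140, 130, 225, -90, 95, -185] -> [140, -130, -225, 90, -95, 185] -> [140, 90, 185] -> 1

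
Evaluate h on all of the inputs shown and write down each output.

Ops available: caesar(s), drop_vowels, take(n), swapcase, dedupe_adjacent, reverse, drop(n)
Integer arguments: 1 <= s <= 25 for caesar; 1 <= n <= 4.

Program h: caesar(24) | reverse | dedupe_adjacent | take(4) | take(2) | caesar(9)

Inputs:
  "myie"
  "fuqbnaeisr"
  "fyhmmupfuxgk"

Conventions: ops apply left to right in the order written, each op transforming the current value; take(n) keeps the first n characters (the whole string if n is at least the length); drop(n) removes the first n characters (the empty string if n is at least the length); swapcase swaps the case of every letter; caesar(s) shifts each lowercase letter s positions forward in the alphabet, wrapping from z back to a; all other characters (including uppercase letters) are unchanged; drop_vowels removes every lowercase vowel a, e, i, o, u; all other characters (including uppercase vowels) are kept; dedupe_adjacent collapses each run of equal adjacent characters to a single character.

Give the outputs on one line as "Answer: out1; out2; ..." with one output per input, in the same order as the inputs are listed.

Execution, op by op:
  "myie" -> "kwgc" -> "cgwk" -> "cgwk" -> "cgwk" -> "cg" -> "lp"
  "fuqbnaeisr" -> "dsozlycgqp" -> "pqgcylzosd" -> "pqgcylzosd" -> "pqgc" -> "pq" -> "yz"
  "fyhmmupfuxgk" -> "dwfkksndsvei" -> "ievsdnskkfwd" -> "ievsdnskfwd" -> "ievs" -> "ie" -> "rn"

"lp"; "yz"; "rn"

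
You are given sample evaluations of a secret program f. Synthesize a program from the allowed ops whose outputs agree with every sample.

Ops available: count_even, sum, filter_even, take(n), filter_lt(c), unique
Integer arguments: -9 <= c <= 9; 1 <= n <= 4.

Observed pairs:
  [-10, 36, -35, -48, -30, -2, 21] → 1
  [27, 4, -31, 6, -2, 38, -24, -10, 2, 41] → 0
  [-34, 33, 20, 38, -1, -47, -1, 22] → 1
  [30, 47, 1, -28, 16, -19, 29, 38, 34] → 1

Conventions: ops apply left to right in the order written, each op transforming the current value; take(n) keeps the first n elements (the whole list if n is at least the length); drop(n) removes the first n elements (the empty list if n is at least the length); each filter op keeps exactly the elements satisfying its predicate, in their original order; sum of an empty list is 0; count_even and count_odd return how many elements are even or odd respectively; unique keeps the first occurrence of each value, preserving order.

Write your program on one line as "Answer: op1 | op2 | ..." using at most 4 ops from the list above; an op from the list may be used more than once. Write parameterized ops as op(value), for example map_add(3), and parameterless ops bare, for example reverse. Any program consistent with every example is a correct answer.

filter_lt(1) | unique | take(1) | count_even

Check, running the answer program on each example:
  [-10, 36, -35, -48, -30, -2, 21] -> [-10, -35, -48, -30, -2] -> [-10, -35, -48, -30, -2] -> [-10] -> 1
  [27, 4, -31, 6, -2, 38, -24, -10, 2, 41] -> [-31, -2, -24, -10] -> [-31, -2, -24, -10] -> [-31] -> 0
  [-34, 33, 20, 38, -1, -47, -1, 22] -> [-34, -1, -47, -1] -> [-34, -1, -47] -> [-34] -> 1
  [30, 47, 1, -28, 16, -19, 29, 38, 34] -> [-28, -19] -> [-28, -19] -> [-28] -> 1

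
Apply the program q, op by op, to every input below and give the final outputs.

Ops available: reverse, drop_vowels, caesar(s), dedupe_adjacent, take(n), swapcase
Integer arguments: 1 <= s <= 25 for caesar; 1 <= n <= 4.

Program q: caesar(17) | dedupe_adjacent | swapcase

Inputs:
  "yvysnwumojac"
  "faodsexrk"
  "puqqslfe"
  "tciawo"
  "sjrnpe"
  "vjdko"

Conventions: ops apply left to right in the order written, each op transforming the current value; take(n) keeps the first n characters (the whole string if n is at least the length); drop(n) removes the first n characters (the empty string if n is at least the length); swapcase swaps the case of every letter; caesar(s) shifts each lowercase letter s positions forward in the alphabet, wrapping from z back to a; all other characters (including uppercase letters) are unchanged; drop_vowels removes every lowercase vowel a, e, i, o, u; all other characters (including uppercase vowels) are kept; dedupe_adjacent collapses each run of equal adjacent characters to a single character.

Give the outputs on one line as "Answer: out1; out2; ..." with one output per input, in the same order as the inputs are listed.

"PMPJENLDFART"; "WRFUJVOIB"; "GLHJCWV"; "KTZRNF"; "JAIEGV"; "MAUBF"

Execution, op by op:
  "yvysnwumojac" -> "pmpjenldfart" -> "pmpjenldfart" -> "PMPJENLDFART"
  "faodsexrk" -> "wrfujvoib" -> "wrfujvoib" -> "WRFUJVOIB"
  "puqqslfe" -> "glhhjcwv" -> "glhjcwv" -> "GLHJCWV"
  "tciawo" -> "ktzrnf" -> "ktzrnf" -> "KTZRNF"
  "sjrnpe" -> "jaiegv" -> "jaiegv" -> "JAIEGV"
  "vjdko" -> "maubf" -> "maubf" -> "MAUBF"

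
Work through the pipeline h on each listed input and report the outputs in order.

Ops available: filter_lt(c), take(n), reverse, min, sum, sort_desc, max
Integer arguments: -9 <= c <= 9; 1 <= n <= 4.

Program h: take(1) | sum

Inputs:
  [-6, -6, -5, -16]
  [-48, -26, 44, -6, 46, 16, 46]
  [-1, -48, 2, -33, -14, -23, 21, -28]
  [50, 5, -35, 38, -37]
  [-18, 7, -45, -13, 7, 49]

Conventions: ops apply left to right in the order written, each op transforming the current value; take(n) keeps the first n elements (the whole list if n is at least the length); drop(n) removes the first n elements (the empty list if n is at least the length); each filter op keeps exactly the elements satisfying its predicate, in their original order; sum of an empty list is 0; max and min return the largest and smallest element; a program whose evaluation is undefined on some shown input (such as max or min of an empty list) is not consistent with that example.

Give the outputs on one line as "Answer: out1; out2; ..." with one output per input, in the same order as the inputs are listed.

-6; -48; -1; 50; -18

Execution, op by op:
  [-6, -6, -5, -16] -> [-6] -> -6
  [-48, -26, 44, -6, 46, 16, 46] -> [-48] -> -48
  [-1, -48, 2, -33, -14, -23, 21, -28] -> [-1] -> -1
  [50, 5, -35, 38, -37] -> [50] -> 50
  [-18, 7, -45, -13, 7, 49] -> [-18] -> -18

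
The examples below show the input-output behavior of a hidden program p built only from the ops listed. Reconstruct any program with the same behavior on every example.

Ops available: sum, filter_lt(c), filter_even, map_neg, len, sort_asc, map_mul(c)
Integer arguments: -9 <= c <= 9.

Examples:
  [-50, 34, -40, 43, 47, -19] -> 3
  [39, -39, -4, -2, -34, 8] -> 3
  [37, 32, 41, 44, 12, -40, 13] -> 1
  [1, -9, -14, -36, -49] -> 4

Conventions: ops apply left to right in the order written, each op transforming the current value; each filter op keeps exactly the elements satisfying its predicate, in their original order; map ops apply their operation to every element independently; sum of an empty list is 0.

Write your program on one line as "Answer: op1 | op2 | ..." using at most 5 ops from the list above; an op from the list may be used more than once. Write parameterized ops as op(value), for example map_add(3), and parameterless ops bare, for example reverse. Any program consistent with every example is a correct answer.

sort_asc | filter_lt(-2) | map_neg | map_mul(-2) | len

Check, running the answer program on each example:
  [-50, 34, -40, 43, 47, -19] -> [-50, -40, -19, 34, 43, 47] -> [-50, -40, -19] -> [50, 40, 19] -> [-100, -80, -38] -> 3
  [39, -39, -4, -2, -34, 8] -> [-39, -34, -4, -2, 8, 39] -> [-39, -34, -4] -> [39, 34, 4] -> [-78, -68, -8] -> 3
  [37, 32, 41, 44, 12, -40, 13] -> [-40, 12, 13, 32, 37, 41, 44] -> [-40] -> [40] -> [-80] -> 1
  [1, -9, -14, -36, -49] -> [-49, -36, -14, -9, 1] -> [-49, -36, -14, -9] -> [49, 36, 14, 9] -> [-98, -72, -28, -18] -> 4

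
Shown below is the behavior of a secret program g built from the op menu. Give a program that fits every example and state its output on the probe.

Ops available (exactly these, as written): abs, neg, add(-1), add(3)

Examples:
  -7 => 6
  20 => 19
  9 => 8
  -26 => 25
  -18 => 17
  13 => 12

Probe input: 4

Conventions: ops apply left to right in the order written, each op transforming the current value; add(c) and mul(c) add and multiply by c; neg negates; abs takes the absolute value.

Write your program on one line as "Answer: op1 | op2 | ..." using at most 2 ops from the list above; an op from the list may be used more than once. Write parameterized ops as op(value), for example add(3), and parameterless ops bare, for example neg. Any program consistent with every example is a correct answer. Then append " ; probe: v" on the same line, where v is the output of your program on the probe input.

abs | add(-1) ; probe: 3

Check, running the answer program on each example:
  -7 -> 7 -> 6
  20 -> 20 -> 19
  9 -> 9 -> 8
  -26 -> 26 -> 25
  -18 -> 18 -> 17
  13 -> 13 -> 12
  probe: 4 -> 4 -> 3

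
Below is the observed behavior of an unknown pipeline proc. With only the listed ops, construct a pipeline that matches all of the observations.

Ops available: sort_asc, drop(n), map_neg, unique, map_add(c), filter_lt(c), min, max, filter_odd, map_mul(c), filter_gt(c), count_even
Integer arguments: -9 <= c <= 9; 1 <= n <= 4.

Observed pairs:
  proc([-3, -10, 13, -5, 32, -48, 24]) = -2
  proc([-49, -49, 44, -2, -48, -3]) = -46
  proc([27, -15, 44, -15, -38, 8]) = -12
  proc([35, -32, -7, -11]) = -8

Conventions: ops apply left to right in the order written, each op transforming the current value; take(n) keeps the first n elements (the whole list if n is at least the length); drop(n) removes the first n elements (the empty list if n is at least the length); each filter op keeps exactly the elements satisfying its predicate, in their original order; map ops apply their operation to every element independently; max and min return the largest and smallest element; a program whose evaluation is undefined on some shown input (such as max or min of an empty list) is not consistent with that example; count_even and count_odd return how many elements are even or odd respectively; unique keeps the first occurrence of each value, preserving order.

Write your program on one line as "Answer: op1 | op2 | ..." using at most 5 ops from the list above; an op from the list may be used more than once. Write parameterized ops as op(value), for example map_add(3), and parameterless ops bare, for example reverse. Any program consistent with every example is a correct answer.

filter_odd | map_add(3) | sort_asc | min

Check, running the answer program on each example:
  [-3, -10, 13, -5, 32, -48, 24] -> [-3, 13, -5] -> [0, 16, -2] -> [-2, 0, 16] -> -2
  [-49, -49, 44, -2, -48, -3] -> [-49, -49, -3] -> [-46, -46, 0] -> [-46, -46, 0] -> -46
  [27, -15, 44, -15, -38, 8] -> [27, -15, -15] -> [30, -12, -12] -> [-12, -12, 30] -> -12
  [35, -32, -7, -11] -> [35, -7, -11] -> [38, -4, -8] -> [-8, -4, 38] -> -8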